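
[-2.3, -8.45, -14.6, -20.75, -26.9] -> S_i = -2.30 + -6.15*i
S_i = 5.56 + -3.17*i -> [5.56, 2.39, -0.78, -3.95, -7.12]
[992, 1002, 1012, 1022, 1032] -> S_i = 992 + 10*i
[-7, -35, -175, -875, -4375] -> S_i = -7*5^i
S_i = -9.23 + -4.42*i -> [-9.23, -13.65, -18.07, -22.49, -26.91]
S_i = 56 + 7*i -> [56, 63, 70, 77, 84]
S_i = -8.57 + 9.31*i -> [-8.57, 0.74, 10.05, 19.36, 28.67]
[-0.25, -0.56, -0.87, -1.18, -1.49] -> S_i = -0.25 + -0.31*i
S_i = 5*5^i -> [5, 25, 125, 625, 3125]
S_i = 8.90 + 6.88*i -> [8.9, 15.78, 22.66, 29.54, 36.42]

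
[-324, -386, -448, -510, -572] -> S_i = -324 + -62*i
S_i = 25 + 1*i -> [25, 26, 27, 28, 29]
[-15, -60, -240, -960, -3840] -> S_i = -15*4^i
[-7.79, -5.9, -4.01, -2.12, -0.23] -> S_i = -7.79 + 1.89*i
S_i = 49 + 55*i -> [49, 104, 159, 214, 269]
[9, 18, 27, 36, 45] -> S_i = 9 + 9*i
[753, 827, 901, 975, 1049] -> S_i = 753 + 74*i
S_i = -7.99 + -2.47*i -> [-7.99, -10.46, -12.93, -15.4, -17.87]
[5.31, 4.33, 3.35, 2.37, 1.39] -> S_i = 5.31 + -0.98*i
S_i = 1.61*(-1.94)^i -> [1.61, -3.12, 6.06, -11.76, 22.81]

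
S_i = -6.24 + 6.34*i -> [-6.24, 0.1, 6.44, 12.78, 19.12]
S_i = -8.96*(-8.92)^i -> [-8.96, 79.92, -712.91, 6359.2, -56724.08]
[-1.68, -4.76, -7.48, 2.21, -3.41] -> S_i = Random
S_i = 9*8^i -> [9, 72, 576, 4608, 36864]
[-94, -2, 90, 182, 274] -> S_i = -94 + 92*i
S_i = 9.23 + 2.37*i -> [9.23, 11.6, 13.97, 16.34, 18.71]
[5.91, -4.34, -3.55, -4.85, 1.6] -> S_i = Random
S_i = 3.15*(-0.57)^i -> [3.15, -1.8, 1.02, -0.58, 0.33]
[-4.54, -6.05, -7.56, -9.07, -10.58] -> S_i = -4.54 + -1.51*i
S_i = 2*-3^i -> [2, -6, 18, -54, 162]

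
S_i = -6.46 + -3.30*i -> [-6.46, -9.76, -13.06, -16.36, -19.66]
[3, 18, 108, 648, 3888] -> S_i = 3*6^i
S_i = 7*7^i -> [7, 49, 343, 2401, 16807]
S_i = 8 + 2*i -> [8, 10, 12, 14, 16]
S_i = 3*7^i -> [3, 21, 147, 1029, 7203]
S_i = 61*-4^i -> [61, -244, 976, -3904, 15616]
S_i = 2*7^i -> [2, 14, 98, 686, 4802]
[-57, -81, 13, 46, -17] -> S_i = Random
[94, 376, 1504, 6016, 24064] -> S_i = 94*4^i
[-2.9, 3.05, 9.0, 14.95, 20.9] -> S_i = -2.90 + 5.95*i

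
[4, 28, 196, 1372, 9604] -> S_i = 4*7^i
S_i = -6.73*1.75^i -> [-6.73, -11.78, -20.61, -36.07, -63.12]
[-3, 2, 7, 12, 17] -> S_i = -3 + 5*i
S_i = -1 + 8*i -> [-1, 7, 15, 23, 31]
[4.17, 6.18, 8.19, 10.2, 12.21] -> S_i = 4.17 + 2.01*i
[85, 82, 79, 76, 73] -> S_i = 85 + -3*i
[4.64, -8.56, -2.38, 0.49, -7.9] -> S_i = Random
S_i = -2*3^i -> [-2, -6, -18, -54, -162]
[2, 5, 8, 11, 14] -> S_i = 2 + 3*i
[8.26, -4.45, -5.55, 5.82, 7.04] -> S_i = Random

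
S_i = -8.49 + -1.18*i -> [-8.49, -9.67, -10.85, -12.03, -13.21]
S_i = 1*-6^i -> [1, -6, 36, -216, 1296]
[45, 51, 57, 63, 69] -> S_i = 45 + 6*i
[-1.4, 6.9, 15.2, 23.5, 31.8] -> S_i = -1.40 + 8.30*i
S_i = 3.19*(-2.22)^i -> [3.19, -7.08, 15.72, -34.9, 77.48]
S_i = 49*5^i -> [49, 245, 1225, 6125, 30625]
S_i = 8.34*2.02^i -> [8.34, 16.85, 34.03, 68.74, 138.86]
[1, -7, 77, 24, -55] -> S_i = Random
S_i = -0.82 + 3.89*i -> [-0.82, 3.07, 6.96, 10.85, 14.74]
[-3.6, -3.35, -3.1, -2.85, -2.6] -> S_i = -3.60 + 0.25*i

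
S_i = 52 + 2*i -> [52, 54, 56, 58, 60]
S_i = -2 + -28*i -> [-2, -30, -58, -86, -114]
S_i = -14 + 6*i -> [-14, -8, -2, 4, 10]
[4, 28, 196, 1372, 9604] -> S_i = 4*7^i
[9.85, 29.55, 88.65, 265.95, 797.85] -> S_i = 9.85*3.00^i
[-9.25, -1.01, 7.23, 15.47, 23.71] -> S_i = -9.25 + 8.24*i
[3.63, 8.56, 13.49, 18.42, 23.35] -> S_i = 3.63 + 4.93*i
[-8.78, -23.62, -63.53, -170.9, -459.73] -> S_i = -8.78*2.69^i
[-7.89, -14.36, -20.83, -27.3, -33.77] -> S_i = -7.89 + -6.47*i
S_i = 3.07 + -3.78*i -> [3.07, -0.71, -4.49, -8.27, -12.05]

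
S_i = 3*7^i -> [3, 21, 147, 1029, 7203]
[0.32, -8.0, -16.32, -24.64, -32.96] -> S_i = 0.32 + -8.32*i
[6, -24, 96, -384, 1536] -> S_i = 6*-4^i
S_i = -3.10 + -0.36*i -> [-3.1, -3.46, -3.82, -4.18, -4.54]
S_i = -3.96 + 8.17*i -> [-3.96, 4.21, 12.38, 20.55, 28.72]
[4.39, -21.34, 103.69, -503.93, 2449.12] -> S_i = 4.39*(-4.86)^i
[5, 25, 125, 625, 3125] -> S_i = 5*5^i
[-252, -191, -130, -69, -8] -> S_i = -252 + 61*i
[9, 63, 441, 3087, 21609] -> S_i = 9*7^i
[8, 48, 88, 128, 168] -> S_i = 8 + 40*i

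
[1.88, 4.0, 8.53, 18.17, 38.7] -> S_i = 1.88*2.13^i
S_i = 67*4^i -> [67, 268, 1072, 4288, 17152]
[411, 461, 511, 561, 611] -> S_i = 411 + 50*i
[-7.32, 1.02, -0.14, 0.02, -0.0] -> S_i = -7.32*(-0.14)^i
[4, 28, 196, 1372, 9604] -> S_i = 4*7^i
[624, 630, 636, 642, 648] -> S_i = 624 + 6*i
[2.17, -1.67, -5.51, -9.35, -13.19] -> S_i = 2.17 + -3.84*i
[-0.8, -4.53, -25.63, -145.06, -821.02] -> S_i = -0.80*5.66^i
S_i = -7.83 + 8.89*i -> [-7.83, 1.06, 9.95, 18.84, 27.73]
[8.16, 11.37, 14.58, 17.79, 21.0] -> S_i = 8.16 + 3.21*i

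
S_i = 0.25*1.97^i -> [0.25, 0.49, 0.97, 1.91, 3.77]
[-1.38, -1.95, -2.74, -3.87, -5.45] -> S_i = -1.38*1.41^i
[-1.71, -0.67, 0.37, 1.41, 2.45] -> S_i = -1.71 + 1.04*i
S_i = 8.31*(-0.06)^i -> [8.31, -0.5, 0.03, -0.0, 0.0]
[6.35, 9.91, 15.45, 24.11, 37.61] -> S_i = 6.35*1.56^i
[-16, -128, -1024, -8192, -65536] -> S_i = -16*8^i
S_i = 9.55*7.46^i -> [9.55, 71.24, 531.47, 3964.79, 29577.31]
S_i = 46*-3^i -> [46, -138, 414, -1242, 3726]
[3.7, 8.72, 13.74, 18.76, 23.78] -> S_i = 3.70 + 5.02*i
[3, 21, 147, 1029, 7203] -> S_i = 3*7^i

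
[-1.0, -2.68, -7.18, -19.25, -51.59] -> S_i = -1.00*2.68^i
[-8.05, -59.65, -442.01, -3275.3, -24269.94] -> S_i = -8.05*7.41^i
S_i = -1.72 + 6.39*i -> [-1.72, 4.67, 11.06, 17.45, 23.84]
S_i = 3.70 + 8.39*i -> [3.7, 12.09, 20.48, 28.87, 37.26]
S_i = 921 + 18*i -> [921, 939, 957, 975, 993]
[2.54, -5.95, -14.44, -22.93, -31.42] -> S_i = 2.54 + -8.49*i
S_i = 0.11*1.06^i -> [0.11, 0.12, 0.12, 0.13, 0.14]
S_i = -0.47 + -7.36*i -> [-0.47, -7.83, -15.19, -22.55, -29.91]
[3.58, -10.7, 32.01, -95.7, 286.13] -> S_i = 3.58*(-2.99)^i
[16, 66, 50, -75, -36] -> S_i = Random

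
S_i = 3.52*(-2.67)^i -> [3.52, -9.4, 25.09, -67.0, 178.89]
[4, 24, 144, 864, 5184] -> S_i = 4*6^i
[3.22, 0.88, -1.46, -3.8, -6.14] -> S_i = 3.22 + -2.34*i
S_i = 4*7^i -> [4, 28, 196, 1372, 9604]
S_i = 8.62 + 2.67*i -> [8.62, 11.29, 13.96, 16.63, 19.3]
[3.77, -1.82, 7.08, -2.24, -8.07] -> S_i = Random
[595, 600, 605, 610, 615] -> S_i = 595 + 5*i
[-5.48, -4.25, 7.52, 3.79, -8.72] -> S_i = Random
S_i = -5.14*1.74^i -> [-5.14, -8.94, -15.56, -27.08, -47.12]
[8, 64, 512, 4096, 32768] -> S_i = 8*8^i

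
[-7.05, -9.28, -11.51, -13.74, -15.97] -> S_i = -7.05 + -2.23*i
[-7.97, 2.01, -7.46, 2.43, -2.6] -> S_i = Random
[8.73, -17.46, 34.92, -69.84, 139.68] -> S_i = 8.73*(-2.00)^i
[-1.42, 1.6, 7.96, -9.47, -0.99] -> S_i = Random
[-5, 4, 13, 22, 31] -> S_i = -5 + 9*i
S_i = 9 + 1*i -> [9, 10, 11, 12, 13]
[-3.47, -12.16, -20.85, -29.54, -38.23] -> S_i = -3.47 + -8.69*i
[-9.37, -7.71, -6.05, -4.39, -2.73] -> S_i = -9.37 + 1.66*i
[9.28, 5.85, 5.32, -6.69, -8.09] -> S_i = Random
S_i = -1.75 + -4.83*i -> [-1.75, -6.58, -11.41, -16.24, -21.07]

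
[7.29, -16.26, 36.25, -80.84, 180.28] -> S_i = 7.29*(-2.23)^i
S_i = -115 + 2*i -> [-115, -113, -111, -109, -107]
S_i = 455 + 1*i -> [455, 456, 457, 458, 459]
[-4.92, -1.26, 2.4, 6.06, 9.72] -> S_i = -4.92 + 3.66*i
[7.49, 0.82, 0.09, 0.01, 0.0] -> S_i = 7.49*0.11^i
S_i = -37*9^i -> [-37, -333, -2997, -26973, -242757]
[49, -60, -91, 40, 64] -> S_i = Random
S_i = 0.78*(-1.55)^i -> [0.78, -1.21, 1.87, -2.9, 4.5]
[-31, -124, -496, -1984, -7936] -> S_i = -31*4^i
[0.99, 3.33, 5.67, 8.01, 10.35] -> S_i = 0.99 + 2.34*i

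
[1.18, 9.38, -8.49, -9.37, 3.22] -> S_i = Random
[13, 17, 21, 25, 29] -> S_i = 13 + 4*i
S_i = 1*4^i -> [1, 4, 16, 64, 256]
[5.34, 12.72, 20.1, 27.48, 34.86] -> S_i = 5.34 + 7.38*i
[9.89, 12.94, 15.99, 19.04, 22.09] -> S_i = 9.89 + 3.05*i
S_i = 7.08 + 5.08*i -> [7.08, 12.16, 17.24, 22.32, 27.4]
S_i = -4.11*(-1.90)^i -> [-4.11, 7.81, -14.84, 28.19, -53.56]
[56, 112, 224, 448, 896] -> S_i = 56*2^i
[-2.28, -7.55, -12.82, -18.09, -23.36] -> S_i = -2.28 + -5.27*i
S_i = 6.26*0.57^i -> [6.26, 3.57, 2.03, 1.16, 0.66]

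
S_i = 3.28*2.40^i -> [3.28, 7.87, 18.89, 45.34, 108.82]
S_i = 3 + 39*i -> [3, 42, 81, 120, 159]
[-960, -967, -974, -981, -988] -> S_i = -960 + -7*i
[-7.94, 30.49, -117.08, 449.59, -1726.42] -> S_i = -7.94*(-3.84)^i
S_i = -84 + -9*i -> [-84, -93, -102, -111, -120]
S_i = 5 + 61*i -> [5, 66, 127, 188, 249]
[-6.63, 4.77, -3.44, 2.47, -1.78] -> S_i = -6.63*(-0.72)^i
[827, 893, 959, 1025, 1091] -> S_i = 827 + 66*i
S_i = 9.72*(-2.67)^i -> [9.72, -25.95, 69.29, -185.01, 493.98]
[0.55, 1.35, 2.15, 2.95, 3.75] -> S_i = 0.55 + 0.80*i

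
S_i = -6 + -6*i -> [-6, -12, -18, -24, -30]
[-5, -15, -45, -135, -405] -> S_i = -5*3^i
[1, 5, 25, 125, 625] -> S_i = 1*5^i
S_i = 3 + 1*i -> [3, 4, 5, 6, 7]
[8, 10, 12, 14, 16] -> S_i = 8 + 2*i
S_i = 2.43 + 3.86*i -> [2.43, 6.29, 10.15, 14.01, 17.87]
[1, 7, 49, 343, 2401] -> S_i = 1*7^i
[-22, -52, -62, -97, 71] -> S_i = Random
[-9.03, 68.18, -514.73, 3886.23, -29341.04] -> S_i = -9.03*(-7.55)^i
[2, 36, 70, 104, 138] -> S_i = 2 + 34*i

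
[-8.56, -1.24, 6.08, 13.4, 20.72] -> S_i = -8.56 + 7.32*i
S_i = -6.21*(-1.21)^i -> [-6.21, 7.51, -9.09, 11.0, -13.31]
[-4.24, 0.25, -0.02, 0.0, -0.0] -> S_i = -4.24*(-0.06)^i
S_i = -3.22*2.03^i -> [-3.22, -6.54, -13.27, -26.94, -54.68]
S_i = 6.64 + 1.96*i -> [6.64, 8.6, 10.56, 12.52, 14.48]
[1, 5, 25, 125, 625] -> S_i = 1*5^i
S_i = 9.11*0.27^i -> [9.11, 2.46, 0.66, 0.18, 0.05]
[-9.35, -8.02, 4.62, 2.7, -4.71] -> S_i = Random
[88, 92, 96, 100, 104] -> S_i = 88 + 4*i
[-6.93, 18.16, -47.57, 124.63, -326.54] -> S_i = -6.93*(-2.62)^i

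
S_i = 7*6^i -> [7, 42, 252, 1512, 9072]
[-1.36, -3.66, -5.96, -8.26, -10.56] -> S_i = -1.36 + -2.30*i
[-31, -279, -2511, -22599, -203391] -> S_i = -31*9^i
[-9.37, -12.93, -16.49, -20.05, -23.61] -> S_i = -9.37 + -3.56*i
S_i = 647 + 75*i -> [647, 722, 797, 872, 947]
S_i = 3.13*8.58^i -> [3.13, 26.86, 230.42, 1977.0, 16962.64]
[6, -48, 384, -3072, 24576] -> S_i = 6*-8^i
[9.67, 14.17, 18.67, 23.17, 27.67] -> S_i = 9.67 + 4.50*i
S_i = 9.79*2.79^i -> [9.79, 27.31, 76.21, 212.62, 593.2]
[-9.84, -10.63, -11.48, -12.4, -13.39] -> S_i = -9.84*1.08^i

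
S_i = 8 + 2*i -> [8, 10, 12, 14, 16]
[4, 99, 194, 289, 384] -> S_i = 4 + 95*i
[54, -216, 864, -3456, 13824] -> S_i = 54*-4^i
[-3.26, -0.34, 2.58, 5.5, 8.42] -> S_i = -3.26 + 2.92*i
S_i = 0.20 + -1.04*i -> [0.2, -0.84, -1.88, -2.92, -3.96]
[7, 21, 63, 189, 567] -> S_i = 7*3^i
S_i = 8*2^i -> [8, 16, 32, 64, 128]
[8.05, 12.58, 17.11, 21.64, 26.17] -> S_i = 8.05 + 4.53*i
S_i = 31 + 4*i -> [31, 35, 39, 43, 47]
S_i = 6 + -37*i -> [6, -31, -68, -105, -142]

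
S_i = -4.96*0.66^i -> [-4.96, -3.27, -2.16, -1.43, -0.94]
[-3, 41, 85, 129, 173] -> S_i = -3 + 44*i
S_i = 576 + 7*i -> [576, 583, 590, 597, 604]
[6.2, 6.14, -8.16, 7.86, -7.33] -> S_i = Random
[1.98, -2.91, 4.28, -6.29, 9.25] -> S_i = 1.98*(-1.47)^i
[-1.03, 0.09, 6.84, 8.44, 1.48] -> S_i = Random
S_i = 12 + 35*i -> [12, 47, 82, 117, 152]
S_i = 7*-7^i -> [7, -49, 343, -2401, 16807]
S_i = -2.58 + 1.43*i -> [-2.58, -1.15, 0.28, 1.71, 3.14]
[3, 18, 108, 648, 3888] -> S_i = 3*6^i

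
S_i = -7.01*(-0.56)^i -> [-7.01, 3.93, -2.2, 1.23, -0.69]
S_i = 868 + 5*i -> [868, 873, 878, 883, 888]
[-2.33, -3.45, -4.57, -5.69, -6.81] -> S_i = -2.33 + -1.12*i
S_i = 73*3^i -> [73, 219, 657, 1971, 5913]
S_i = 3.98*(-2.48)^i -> [3.98, -9.87, 24.48, -60.71, 150.55]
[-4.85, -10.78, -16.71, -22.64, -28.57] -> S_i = -4.85 + -5.93*i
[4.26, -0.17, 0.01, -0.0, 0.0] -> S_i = 4.26*(-0.04)^i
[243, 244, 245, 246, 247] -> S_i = 243 + 1*i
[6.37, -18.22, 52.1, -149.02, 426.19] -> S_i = 6.37*(-2.86)^i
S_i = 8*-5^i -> [8, -40, 200, -1000, 5000]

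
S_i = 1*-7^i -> [1, -7, 49, -343, 2401]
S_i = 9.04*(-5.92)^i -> [9.04, -53.52, 316.82, -1875.57, 11103.38]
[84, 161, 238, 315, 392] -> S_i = 84 + 77*i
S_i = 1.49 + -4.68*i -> [1.49, -3.19, -7.87, -12.55, -17.23]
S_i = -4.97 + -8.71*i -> [-4.97, -13.68, -22.39, -31.1, -39.81]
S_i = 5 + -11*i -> [5, -6, -17, -28, -39]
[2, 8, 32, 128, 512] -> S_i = 2*4^i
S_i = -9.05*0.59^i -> [-9.05, -5.34, -3.15, -1.86, -1.1]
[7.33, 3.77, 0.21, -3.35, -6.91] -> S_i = 7.33 + -3.56*i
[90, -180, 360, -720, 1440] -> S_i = 90*-2^i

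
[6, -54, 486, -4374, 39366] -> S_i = 6*-9^i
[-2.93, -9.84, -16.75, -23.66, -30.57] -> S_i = -2.93 + -6.91*i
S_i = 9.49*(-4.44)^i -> [9.49, -42.14, 187.08, -830.64, 3688.06]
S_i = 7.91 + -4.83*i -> [7.91, 3.08, -1.75, -6.58, -11.41]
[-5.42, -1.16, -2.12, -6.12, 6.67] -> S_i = Random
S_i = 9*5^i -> [9, 45, 225, 1125, 5625]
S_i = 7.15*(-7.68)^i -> [7.15, -54.91, 421.72, -3238.84, 24874.3]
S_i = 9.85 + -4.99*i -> [9.85, 4.86, -0.13, -5.12, -10.11]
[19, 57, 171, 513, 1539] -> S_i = 19*3^i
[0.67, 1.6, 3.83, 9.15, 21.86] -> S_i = 0.67*2.39^i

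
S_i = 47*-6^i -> [47, -282, 1692, -10152, 60912]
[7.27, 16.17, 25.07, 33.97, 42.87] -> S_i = 7.27 + 8.90*i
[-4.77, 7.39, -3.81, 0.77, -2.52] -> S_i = Random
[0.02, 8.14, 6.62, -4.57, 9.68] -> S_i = Random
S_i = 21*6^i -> [21, 126, 756, 4536, 27216]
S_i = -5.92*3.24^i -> [-5.92, -19.18, -62.15, -201.35, -652.38]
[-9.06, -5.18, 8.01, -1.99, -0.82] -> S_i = Random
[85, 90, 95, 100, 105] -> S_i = 85 + 5*i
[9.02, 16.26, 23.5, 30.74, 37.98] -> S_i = 9.02 + 7.24*i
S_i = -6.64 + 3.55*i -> [-6.64, -3.09, 0.46, 4.01, 7.56]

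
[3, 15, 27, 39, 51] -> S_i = 3 + 12*i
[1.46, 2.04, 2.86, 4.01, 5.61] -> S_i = 1.46*1.40^i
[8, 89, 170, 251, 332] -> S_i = 8 + 81*i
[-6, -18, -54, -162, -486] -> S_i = -6*3^i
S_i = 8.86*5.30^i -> [8.86, 46.96, 248.88, 1319.05, 6990.97]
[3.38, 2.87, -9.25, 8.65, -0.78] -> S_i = Random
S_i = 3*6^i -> [3, 18, 108, 648, 3888]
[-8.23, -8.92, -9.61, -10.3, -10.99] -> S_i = -8.23 + -0.69*i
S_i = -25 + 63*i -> [-25, 38, 101, 164, 227]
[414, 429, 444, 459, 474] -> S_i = 414 + 15*i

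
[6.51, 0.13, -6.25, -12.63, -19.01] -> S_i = 6.51 + -6.38*i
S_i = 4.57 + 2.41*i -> [4.57, 6.98, 9.39, 11.8, 14.21]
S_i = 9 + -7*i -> [9, 2, -5, -12, -19]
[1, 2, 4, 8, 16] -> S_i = 1*2^i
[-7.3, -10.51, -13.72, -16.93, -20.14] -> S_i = -7.30 + -3.21*i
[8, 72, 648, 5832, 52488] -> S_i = 8*9^i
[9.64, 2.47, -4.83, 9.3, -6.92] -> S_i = Random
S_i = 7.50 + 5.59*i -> [7.5, 13.09, 18.68, 24.27, 29.86]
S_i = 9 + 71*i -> [9, 80, 151, 222, 293]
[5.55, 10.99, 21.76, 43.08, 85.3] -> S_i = 5.55*1.98^i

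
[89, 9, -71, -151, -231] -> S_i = 89 + -80*i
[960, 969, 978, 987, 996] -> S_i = 960 + 9*i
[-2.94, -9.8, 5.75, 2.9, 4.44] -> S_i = Random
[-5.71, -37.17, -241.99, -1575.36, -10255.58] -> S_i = -5.71*6.51^i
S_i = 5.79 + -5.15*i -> [5.79, 0.64, -4.51, -9.66, -14.81]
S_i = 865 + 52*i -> [865, 917, 969, 1021, 1073]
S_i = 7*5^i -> [7, 35, 175, 875, 4375]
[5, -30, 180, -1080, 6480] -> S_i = 5*-6^i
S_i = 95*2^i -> [95, 190, 380, 760, 1520]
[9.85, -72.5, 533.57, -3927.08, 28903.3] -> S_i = 9.85*(-7.36)^i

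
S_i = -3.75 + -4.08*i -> [-3.75, -7.83, -11.91, -15.99, -20.07]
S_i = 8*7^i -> [8, 56, 392, 2744, 19208]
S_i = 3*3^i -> [3, 9, 27, 81, 243]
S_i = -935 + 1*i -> [-935, -934, -933, -932, -931]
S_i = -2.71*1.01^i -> [-2.71, -2.74, -2.76, -2.79, -2.82]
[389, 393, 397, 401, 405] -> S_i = 389 + 4*i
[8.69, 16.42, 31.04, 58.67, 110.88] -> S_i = 8.69*1.89^i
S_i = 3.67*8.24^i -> [3.67, 30.24, 249.18, 2053.28, 16919.01]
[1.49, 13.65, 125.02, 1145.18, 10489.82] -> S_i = 1.49*9.16^i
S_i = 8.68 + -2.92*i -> [8.68, 5.76, 2.84, -0.08, -3.0]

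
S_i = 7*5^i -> [7, 35, 175, 875, 4375]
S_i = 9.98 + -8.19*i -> [9.98, 1.79, -6.4, -14.59, -22.78]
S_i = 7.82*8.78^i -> [7.82, 68.66, 602.83, 5292.86, 46471.3]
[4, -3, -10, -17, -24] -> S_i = 4 + -7*i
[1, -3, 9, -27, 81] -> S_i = 1*-3^i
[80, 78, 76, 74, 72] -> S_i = 80 + -2*i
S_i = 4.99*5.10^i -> [4.99, 25.45, 129.79, 661.93, 3375.84]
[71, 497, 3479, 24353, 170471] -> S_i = 71*7^i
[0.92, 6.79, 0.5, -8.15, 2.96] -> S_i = Random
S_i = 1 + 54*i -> [1, 55, 109, 163, 217]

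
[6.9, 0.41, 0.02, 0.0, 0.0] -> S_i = 6.90*0.06^i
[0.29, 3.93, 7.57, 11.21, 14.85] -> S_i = 0.29 + 3.64*i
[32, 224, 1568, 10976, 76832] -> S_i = 32*7^i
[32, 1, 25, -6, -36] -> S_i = Random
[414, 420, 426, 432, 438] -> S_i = 414 + 6*i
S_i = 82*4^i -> [82, 328, 1312, 5248, 20992]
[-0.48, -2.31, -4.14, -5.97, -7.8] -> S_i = -0.48 + -1.83*i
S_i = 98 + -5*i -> [98, 93, 88, 83, 78]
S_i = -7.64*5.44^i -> [-7.64, -41.56, -226.1, -1229.96, -6690.97]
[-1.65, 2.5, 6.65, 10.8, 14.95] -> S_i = -1.65 + 4.15*i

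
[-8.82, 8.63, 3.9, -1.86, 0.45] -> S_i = Random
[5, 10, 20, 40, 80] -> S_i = 5*2^i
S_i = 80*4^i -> [80, 320, 1280, 5120, 20480]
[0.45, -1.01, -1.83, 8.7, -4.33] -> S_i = Random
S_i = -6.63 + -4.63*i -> [-6.63, -11.26, -15.89, -20.52, -25.15]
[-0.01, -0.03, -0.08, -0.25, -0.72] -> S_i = -0.01*2.91^i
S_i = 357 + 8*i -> [357, 365, 373, 381, 389]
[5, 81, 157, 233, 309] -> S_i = 5 + 76*i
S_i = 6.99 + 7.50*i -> [6.99, 14.49, 21.99, 29.49, 36.99]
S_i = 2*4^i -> [2, 8, 32, 128, 512]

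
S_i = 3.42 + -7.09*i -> [3.42, -3.67, -10.76, -17.85, -24.94]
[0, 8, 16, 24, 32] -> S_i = 0 + 8*i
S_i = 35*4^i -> [35, 140, 560, 2240, 8960]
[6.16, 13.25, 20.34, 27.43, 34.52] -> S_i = 6.16 + 7.09*i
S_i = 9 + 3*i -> [9, 12, 15, 18, 21]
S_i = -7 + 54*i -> [-7, 47, 101, 155, 209]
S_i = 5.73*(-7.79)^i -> [5.73, -44.64, 347.72, -2708.74, 21101.07]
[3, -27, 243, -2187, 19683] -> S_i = 3*-9^i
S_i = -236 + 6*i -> [-236, -230, -224, -218, -212]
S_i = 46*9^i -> [46, 414, 3726, 33534, 301806]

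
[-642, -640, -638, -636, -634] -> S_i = -642 + 2*i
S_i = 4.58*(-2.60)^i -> [4.58, -11.91, 30.96, -80.5, 209.3]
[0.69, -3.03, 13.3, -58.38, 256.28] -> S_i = 0.69*(-4.39)^i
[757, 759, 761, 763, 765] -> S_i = 757 + 2*i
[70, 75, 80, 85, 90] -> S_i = 70 + 5*i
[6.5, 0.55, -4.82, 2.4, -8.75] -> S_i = Random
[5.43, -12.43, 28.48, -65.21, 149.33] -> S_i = 5.43*(-2.29)^i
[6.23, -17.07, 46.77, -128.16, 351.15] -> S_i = 6.23*(-2.74)^i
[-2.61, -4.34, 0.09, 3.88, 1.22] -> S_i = Random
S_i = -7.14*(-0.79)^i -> [-7.14, 5.64, -4.46, 3.52, -2.78]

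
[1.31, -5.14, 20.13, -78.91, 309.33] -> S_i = 1.31*(-3.92)^i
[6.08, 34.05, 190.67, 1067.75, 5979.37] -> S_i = 6.08*5.60^i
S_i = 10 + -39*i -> [10, -29, -68, -107, -146]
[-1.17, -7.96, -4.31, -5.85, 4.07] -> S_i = Random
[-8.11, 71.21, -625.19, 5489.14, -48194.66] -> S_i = -8.11*(-8.78)^i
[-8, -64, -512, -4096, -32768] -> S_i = -8*8^i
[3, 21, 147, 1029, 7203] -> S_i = 3*7^i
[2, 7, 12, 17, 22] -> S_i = 2 + 5*i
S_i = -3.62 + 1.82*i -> [-3.62, -1.8, 0.02, 1.84, 3.66]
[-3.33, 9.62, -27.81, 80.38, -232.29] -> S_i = -3.33*(-2.89)^i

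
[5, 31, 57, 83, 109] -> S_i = 5 + 26*i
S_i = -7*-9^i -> [-7, 63, -567, 5103, -45927]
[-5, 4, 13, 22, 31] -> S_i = -5 + 9*i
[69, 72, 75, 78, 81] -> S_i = 69 + 3*i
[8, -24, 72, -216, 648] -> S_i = 8*-3^i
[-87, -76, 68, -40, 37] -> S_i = Random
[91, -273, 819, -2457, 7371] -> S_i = 91*-3^i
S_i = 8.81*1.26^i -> [8.81, 11.1, 13.99, 17.62, 22.21]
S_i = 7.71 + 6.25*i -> [7.71, 13.96, 20.21, 26.46, 32.71]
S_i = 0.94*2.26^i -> [0.94, 2.12, 4.8, 10.85, 24.52]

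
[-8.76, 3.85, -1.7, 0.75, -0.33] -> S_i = -8.76*(-0.44)^i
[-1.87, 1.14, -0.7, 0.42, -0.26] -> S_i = -1.87*(-0.61)^i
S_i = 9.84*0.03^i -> [9.84, 0.3, 0.01, 0.0, 0.0]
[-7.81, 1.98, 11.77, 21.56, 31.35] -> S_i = -7.81 + 9.79*i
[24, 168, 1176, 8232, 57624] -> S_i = 24*7^i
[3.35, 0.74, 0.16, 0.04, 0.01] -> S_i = 3.35*0.22^i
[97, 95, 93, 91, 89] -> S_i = 97 + -2*i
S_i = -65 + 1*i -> [-65, -64, -63, -62, -61]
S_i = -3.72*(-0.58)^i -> [-3.72, 2.16, -1.25, 0.73, -0.42]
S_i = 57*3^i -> [57, 171, 513, 1539, 4617]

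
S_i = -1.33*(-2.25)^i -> [-1.33, 2.99, -6.73, 15.15, -34.09]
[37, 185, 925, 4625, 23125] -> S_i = 37*5^i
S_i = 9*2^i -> [9, 18, 36, 72, 144]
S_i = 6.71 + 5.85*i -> [6.71, 12.56, 18.41, 24.26, 30.11]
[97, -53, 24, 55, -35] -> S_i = Random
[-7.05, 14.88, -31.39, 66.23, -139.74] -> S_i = -7.05*(-2.11)^i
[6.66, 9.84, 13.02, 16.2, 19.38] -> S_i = 6.66 + 3.18*i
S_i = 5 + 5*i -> [5, 10, 15, 20, 25]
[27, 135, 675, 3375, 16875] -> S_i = 27*5^i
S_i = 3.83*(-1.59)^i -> [3.83, -6.09, 9.68, -15.4, 24.48]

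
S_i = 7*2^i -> [7, 14, 28, 56, 112]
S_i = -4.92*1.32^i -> [-4.92, -6.49, -8.57, -11.32, -14.94]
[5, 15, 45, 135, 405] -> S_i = 5*3^i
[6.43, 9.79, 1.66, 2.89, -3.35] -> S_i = Random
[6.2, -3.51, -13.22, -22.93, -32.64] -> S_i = 6.20 + -9.71*i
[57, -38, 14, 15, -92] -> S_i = Random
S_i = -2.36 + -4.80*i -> [-2.36, -7.16, -11.96, -16.76, -21.56]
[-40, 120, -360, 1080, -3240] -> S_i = -40*-3^i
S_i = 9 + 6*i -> [9, 15, 21, 27, 33]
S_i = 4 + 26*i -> [4, 30, 56, 82, 108]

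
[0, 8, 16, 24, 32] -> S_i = 0 + 8*i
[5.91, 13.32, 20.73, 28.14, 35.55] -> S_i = 5.91 + 7.41*i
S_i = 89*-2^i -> [89, -178, 356, -712, 1424]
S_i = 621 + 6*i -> [621, 627, 633, 639, 645]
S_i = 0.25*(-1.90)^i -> [0.25, -0.48, 0.9, -1.71, 3.26]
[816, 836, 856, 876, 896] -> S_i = 816 + 20*i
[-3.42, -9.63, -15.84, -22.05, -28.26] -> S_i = -3.42 + -6.21*i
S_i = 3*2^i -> [3, 6, 12, 24, 48]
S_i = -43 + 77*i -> [-43, 34, 111, 188, 265]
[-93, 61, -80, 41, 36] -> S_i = Random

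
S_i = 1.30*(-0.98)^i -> [1.3, -1.27, 1.25, -1.22, 1.2]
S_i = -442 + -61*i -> [-442, -503, -564, -625, -686]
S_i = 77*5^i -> [77, 385, 1925, 9625, 48125]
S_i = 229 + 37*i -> [229, 266, 303, 340, 377]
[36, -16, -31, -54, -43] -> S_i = Random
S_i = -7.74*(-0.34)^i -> [-7.74, 2.63, -0.89, 0.3, -0.1]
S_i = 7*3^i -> [7, 21, 63, 189, 567]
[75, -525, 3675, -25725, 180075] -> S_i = 75*-7^i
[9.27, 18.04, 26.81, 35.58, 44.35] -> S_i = 9.27 + 8.77*i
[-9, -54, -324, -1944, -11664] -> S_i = -9*6^i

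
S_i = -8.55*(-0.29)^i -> [-8.55, 2.48, -0.72, 0.21, -0.06]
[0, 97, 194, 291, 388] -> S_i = 0 + 97*i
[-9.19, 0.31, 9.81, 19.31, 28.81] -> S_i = -9.19 + 9.50*i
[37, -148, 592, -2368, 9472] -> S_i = 37*-4^i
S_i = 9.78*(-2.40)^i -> [9.78, -23.47, 56.33, -135.2, 324.48]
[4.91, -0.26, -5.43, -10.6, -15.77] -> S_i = 4.91 + -5.17*i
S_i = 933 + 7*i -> [933, 940, 947, 954, 961]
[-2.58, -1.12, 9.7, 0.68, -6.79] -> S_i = Random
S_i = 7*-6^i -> [7, -42, 252, -1512, 9072]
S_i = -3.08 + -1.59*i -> [-3.08, -4.67, -6.26, -7.85, -9.44]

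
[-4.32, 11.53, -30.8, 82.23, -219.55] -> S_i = -4.32*(-2.67)^i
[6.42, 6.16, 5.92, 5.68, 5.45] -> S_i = 6.42*0.96^i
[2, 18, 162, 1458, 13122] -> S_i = 2*9^i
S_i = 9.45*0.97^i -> [9.45, 9.17, 8.89, 8.62, 8.37]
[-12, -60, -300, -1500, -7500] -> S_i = -12*5^i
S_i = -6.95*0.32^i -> [-6.95, -2.22, -0.71, -0.23, -0.07]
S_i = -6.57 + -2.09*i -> [-6.57, -8.66, -10.75, -12.84, -14.93]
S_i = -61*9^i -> [-61, -549, -4941, -44469, -400221]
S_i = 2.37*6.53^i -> [2.37, 15.48, 101.06, 659.91, 4309.24]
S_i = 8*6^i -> [8, 48, 288, 1728, 10368]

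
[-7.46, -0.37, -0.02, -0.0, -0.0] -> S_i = -7.46*0.05^i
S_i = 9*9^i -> [9, 81, 729, 6561, 59049]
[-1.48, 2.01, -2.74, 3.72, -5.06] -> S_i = -1.48*(-1.36)^i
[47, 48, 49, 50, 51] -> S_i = 47 + 1*i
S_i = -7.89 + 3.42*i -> [-7.89, -4.47, -1.05, 2.37, 5.79]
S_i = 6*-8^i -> [6, -48, 384, -3072, 24576]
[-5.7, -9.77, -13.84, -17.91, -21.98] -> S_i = -5.70 + -4.07*i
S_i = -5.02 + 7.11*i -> [-5.02, 2.09, 9.2, 16.31, 23.42]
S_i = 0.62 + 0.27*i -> [0.62, 0.89, 1.16, 1.43, 1.7]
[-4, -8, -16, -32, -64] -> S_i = -4*2^i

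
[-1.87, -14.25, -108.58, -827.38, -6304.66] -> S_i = -1.87*7.62^i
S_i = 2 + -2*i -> [2, 0, -2, -4, -6]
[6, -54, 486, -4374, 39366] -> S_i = 6*-9^i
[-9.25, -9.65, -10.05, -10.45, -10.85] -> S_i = -9.25 + -0.40*i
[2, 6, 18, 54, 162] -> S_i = 2*3^i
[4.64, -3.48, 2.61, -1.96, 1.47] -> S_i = 4.64*(-0.75)^i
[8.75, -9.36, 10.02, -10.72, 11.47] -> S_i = 8.75*(-1.07)^i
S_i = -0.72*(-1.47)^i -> [-0.72, 1.06, -1.56, 2.29, -3.36]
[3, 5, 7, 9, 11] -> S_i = 3 + 2*i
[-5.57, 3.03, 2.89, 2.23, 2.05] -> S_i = Random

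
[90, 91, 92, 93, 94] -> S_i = 90 + 1*i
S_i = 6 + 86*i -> [6, 92, 178, 264, 350]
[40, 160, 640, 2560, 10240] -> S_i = 40*4^i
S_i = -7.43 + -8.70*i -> [-7.43, -16.13, -24.83, -33.53, -42.23]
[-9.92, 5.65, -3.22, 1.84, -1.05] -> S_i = -9.92*(-0.57)^i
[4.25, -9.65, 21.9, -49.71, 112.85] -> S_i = 4.25*(-2.27)^i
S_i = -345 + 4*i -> [-345, -341, -337, -333, -329]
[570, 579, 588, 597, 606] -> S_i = 570 + 9*i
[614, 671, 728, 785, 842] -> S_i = 614 + 57*i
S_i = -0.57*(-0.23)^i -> [-0.57, 0.13, -0.03, 0.01, -0.0]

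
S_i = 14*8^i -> [14, 112, 896, 7168, 57344]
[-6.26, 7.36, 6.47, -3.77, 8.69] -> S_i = Random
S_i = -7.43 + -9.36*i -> [-7.43, -16.79, -26.15, -35.51, -44.87]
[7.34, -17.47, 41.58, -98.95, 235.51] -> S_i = 7.34*(-2.38)^i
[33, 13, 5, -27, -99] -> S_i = Random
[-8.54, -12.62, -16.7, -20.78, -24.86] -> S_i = -8.54 + -4.08*i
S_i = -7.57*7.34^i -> [-7.57, -55.56, -407.84, -2993.53, -21972.53]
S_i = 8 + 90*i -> [8, 98, 188, 278, 368]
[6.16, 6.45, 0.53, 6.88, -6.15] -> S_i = Random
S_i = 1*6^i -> [1, 6, 36, 216, 1296]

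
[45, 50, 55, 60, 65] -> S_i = 45 + 5*i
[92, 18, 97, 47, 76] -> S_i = Random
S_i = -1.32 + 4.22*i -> [-1.32, 2.9, 7.12, 11.34, 15.56]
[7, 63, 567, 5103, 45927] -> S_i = 7*9^i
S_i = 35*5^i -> [35, 175, 875, 4375, 21875]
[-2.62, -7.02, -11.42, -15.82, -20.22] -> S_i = -2.62 + -4.40*i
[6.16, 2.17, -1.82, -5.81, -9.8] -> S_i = 6.16 + -3.99*i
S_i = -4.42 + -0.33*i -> [-4.42, -4.75, -5.08, -5.41, -5.74]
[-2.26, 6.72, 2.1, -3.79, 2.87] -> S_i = Random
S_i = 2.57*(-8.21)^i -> [2.57, -21.1, 173.23, -1422.21, 11676.31]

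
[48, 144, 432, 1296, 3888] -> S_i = 48*3^i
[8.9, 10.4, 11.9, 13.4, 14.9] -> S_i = 8.90 + 1.50*i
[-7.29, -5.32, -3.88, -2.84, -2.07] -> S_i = -7.29*0.73^i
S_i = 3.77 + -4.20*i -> [3.77, -0.43, -4.63, -8.83, -13.03]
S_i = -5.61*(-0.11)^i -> [-5.61, 0.62, -0.07, 0.01, -0.0]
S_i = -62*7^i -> [-62, -434, -3038, -21266, -148862]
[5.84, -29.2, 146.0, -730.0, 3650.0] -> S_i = 5.84*(-5.00)^i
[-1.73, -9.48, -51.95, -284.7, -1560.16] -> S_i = -1.73*5.48^i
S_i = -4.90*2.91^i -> [-4.9, -14.26, -41.49, -120.75, -351.37]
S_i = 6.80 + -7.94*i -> [6.8, -1.14, -9.08, -17.02, -24.96]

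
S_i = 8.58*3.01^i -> [8.58, 25.83, 77.74, 233.98, 704.29]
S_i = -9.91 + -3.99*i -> [-9.91, -13.9, -17.89, -21.88, -25.87]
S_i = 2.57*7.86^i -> [2.57, 20.2, 158.77, 1247.96, 9808.97]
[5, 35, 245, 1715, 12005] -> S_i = 5*7^i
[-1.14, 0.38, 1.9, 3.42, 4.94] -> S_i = -1.14 + 1.52*i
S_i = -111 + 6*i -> [-111, -105, -99, -93, -87]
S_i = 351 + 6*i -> [351, 357, 363, 369, 375]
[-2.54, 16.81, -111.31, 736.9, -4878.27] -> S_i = -2.54*(-6.62)^i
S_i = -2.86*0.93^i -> [-2.86, -2.66, -2.47, -2.3, -2.14]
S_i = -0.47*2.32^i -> [-0.47, -1.09, -2.53, -5.87, -13.62]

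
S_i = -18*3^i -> [-18, -54, -162, -486, -1458]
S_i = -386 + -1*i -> [-386, -387, -388, -389, -390]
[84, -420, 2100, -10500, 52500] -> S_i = 84*-5^i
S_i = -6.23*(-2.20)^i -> [-6.23, 13.71, -30.15, 66.34, -145.94]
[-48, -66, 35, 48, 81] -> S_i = Random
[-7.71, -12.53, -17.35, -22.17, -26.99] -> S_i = -7.71 + -4.82*i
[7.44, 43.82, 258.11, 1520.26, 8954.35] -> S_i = 7.44*5.89^i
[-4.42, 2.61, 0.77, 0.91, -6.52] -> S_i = Random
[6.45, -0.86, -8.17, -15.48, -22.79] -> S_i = 6.45 + -7.31*i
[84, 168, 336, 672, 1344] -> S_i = 84*2^i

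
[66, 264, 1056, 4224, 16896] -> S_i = 66*4^i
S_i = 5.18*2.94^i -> [5.18, 15.23, 44.77, 131.64, 387.01]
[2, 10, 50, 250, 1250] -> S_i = 2*5^i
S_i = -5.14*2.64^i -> [-5.14, -13.57, -35.82, -94.57, -249.68]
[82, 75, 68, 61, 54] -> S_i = 82 + -7*i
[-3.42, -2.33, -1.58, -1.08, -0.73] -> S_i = -3.42*0.68^i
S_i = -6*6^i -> [-6, -36, -216, -1296, -7776]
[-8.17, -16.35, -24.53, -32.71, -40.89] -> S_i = -8.17 + -8.18*i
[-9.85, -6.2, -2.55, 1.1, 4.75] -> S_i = -9.85 + 3.65*i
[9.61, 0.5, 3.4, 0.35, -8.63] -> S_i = Random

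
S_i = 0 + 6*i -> [0, 6, 12, 18, 24]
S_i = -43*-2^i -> [-43, 86, -172, 344, -688]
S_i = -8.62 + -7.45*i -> [-8.62, -16.07, -23.52, -30.97, -38.42]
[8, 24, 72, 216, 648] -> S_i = 8*3^i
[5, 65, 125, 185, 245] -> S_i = 5 + 60*i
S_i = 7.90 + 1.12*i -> [7.9, 9.02, 10.14, 11.26, 12.38]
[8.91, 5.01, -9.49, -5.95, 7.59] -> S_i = Random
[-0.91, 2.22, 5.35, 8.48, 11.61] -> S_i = -0.91 + 3.13*i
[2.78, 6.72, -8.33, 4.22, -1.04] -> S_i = Random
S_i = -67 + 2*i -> [-67, -65, -63, -61, -59]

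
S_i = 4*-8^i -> [4, -32, 256, -2048, 16384]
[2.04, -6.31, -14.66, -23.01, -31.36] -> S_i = 2.04 + -8.35*i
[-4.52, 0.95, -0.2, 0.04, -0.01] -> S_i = -4.52*(-0.21)^i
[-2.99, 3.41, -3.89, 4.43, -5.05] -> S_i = -2.99*(-1.14)^i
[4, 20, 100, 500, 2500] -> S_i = 4*5^i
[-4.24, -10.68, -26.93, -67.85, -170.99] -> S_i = -4.24*2.52^i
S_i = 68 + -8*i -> [68, 60, 52, 44, 36]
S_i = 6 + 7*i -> [6, 13, 20, 27, 34]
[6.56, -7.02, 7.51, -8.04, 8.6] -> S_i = 6.56*(-1.07)^i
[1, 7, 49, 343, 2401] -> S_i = 1*7^i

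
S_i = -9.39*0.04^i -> [-9.39, -0.38, -0.02, -0.0, -0.0]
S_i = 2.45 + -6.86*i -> [2.45, -4.41, -11.27, -18.13, -24.99]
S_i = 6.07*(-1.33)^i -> [6.07, -8.07, 10.74, -14.28, 18.99]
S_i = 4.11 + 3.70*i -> [4.11, 7.81, 11.51, 15.21, 18.91]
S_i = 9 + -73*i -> [9, -64, -137, -210, -283]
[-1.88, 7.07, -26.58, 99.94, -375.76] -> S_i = -1.88*(-3.76)^i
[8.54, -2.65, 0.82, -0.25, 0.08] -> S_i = 8.54*(-0.31)^i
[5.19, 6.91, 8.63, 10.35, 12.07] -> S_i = 5.19 + 1.72*i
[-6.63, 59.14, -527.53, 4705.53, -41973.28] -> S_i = -6.63*(-8.92)^i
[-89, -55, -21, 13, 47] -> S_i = -89 + 34*i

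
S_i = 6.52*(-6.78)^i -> [6.52, -44.21, 299.71, -2032.06, 13777.37]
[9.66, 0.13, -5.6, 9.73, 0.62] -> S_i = Random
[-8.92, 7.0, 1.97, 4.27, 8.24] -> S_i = Random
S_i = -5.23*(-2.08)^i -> [-5.23, 10.88, -22.63, 47.06, -97.89]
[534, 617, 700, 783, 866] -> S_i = 534 + 83*i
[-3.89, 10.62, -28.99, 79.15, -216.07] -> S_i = -3.89*(-2.73)^i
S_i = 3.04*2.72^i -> [3.04, 8.27, 22.49, 61.18, 166.4]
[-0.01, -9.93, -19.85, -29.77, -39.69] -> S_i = -0.01 + -9.92*i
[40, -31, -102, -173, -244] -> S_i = 40 + -71*i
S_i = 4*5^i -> [4, 20, 100, 500, 2500]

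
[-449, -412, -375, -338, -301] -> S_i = -449 + 37*i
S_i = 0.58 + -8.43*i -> [0.58, -7.85, -16.28, -24.71, -33.14]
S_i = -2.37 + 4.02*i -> [-2.37, 1.65, 5.67, 9.69, 13.71]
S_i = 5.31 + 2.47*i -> [5.31, 7.78, 10.25, 12.72, 15.19]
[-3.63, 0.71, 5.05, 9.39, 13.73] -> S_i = -3.63 + 4.34*i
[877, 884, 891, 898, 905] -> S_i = 877 + 7*i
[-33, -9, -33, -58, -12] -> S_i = Random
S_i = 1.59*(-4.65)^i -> [1.59, -7.39, 34.38, -159.87, 743.38]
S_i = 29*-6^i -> [29, -174, 1044, -6264, 37584]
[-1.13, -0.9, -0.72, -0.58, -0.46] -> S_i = -1.13*0.80^i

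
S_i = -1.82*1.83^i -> [-1.82, -3.33, -6.09, -11.15, -20.41]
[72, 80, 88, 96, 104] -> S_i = 72 + 8*i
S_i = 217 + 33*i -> [217, 250, 283, 316, 349]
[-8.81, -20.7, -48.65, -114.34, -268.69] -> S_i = -8.81*2.35^i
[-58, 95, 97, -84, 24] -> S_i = Random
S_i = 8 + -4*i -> [8, 4, 0, -4, -8]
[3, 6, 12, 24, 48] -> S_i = 3*2^i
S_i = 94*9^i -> [94, 846, 7614, 68526, 616734]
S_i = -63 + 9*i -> [-63, -54, -45, -36, -27]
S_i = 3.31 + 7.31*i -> [3.31, 10.62, 17.93, 25.24, 32.55]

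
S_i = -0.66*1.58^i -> [-0.66, -1.04, -1.65, -2.6, -4.11]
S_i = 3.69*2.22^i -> [3.69, 8.19, 18.19, 40.37, 89.63]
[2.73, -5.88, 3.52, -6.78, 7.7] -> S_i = Random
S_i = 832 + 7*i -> [832, 839, 846, 853, 860]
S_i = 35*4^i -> [35, 140, 560, 2240, 8960]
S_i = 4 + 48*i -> [4, 52, 100, 148, 196]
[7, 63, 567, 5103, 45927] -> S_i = 7*9^i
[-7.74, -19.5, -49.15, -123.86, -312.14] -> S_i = -7.74*2.52^i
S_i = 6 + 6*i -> [6, 12, 18, 24, 30]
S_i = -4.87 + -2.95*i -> [-4.87, -7.82, -10.77, -13.72, -16.67]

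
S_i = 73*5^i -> [73, 365, 1825, 9125, 45625]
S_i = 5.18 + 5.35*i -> [5.18, 10.53, 15.88, 21.23, 26.58]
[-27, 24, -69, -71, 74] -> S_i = Random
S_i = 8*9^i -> [8, 72, 648, 5832, 52488]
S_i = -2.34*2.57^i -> [-2.34, -6.01, -15.46, -39.72, -102.08]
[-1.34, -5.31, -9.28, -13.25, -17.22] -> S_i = -1.34 + -3.97*i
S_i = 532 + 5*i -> [532, 537, 542, 547, 552]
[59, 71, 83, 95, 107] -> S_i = 59 + 12*i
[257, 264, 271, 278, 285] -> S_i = 257 + 7*i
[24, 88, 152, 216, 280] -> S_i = 24 + 64*i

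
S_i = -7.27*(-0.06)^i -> [-7.27, 0.44, -0.03, 0.0, -0.0]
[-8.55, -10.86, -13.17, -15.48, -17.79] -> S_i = -8.55 + -2.31*i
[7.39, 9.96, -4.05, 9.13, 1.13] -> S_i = Random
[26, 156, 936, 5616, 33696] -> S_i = 26*6^i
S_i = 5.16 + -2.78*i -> [5.16, 2.38, -0.4, -3.18, -5.96]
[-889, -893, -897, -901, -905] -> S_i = -889 + -4*i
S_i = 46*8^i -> [46, 368, 2944, 23552, 188416]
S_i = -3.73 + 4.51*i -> [-3.73, 0.78, 5.29, 9.8, 14.31]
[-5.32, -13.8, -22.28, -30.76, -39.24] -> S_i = -5.32 + -8.48*i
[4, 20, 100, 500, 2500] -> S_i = 4*5^i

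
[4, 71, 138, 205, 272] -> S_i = 4 + 67*i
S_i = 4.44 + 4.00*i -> [4.44, 8.44, 12.44, 16.44, 20.44]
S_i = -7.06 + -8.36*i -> [-7.06, -15.42, -23.78, -32.14, -40.5]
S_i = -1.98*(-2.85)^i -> [-1.98, 5.64, -16.08, 45.84, -130.63]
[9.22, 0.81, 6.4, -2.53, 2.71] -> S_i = Random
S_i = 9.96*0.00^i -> [9.96, 0.0, 0.0, 0.0, 0.0]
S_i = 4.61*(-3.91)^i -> [4.61, -18.03, 70.48, -275.57, 1077.48]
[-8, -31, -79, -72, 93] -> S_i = Random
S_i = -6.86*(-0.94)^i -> [-6.86, 6.45, -6.06, 5.7, -5.36]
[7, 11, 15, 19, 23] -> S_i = 7 + 4*i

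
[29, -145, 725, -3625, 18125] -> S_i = 29*-5^i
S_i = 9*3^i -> [9, 27, 81, 243, 729]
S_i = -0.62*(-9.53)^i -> [-0.62, 5.91, -56.31, 536.62, -5114.03]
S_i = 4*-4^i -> [4, -16, 64, -256, 1024]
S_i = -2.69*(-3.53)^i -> [-2.69, 9.5, -33.52, 118.32, -417.69]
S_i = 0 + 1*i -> [0, 1, 2, 3, 4]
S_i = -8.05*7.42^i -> [-8.05, -59.73, -443.2, -3288.57, -24401.22]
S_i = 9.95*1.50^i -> [9.95, 14.92, 22.39, 33.58, 50.37]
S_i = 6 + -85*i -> [6, -79, -164, -249, -334]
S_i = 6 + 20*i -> [6, 26, 46, 66, 86]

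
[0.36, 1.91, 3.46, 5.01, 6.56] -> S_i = 0.36 + 1.55*i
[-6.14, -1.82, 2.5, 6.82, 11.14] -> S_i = -6.14 + 4.32*i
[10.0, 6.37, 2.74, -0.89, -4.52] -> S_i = 10.00 + -3.63*i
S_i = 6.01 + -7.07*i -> [6.01, -1.06, -8.13, -15.2, -22.27]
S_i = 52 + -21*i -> [52, 31, 10, -11, -32]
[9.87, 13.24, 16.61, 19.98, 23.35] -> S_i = 9.87 + 3.37*i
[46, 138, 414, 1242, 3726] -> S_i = 46*3^i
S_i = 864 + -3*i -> [864, 861, 858, 855, 852]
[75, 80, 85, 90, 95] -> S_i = 75 + 5*i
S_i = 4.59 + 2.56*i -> [4.59, 7.15, 9.71, 12.27, 14.83]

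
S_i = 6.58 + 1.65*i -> [6.58, 8.23, 9.88, 11.53, 13.18]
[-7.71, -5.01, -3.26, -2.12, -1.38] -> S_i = -7.71*0.65^i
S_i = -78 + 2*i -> [-78, -76, -74, -72, -70]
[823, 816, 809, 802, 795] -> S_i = 823 + -7*i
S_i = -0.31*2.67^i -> [-0.31, -0.83, -2.21, -5.9, -15.75]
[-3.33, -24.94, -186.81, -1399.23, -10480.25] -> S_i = -3.33*7.49^i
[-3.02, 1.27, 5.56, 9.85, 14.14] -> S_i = -3.02 + 4.29*i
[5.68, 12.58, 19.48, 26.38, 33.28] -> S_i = 5.68 + 6.90*i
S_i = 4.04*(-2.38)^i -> [4.04, -9.62, 22.88, -54.46, 129.63]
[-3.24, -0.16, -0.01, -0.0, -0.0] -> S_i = -3.24*0.05^i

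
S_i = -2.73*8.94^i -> [-2.73, -24.41, -218.19, -1950.63, -17438.64]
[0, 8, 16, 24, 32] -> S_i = 0 + 8*i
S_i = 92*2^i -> [92, 184, 368, 736, 1472]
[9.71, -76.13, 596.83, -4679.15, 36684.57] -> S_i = 9.71*(-7.84)^i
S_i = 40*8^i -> [40, 320, 2560, 20480, 163840]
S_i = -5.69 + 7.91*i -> [-5.69, 2.22, 10.13, 18.04, 25.95]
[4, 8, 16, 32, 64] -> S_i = 4*2^i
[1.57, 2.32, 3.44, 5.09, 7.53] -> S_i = 1.57*1.48^i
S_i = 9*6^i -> [9, 54, 324, 1944, 11664]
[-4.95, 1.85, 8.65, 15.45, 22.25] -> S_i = -4.95 + 6.80*i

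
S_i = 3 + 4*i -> [3, 7, 11, 15, 19]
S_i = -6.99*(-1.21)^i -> [-6.99, 8.46, -10.23, 12.38, -14.98]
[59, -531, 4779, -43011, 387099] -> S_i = 59*-9^i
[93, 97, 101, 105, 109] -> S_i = 93 + 4*i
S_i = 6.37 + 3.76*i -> [6.37, 10.13, 13.89, 17.65, 21.41]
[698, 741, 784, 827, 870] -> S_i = 698 + 43*i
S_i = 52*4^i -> [52, 208, 832, 3328, 13312]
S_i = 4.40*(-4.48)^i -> [4.4, -19.71, 88.31, -395.63, 1772.41]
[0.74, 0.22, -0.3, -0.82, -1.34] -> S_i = 0.74 + -0.52*i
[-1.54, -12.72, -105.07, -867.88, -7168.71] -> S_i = -1.54*8.26^i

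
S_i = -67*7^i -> [-67, -469, -3283, -22981, -160867]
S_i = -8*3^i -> [-8, -24, -72, -216, -648]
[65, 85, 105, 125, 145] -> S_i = 65 + 20*i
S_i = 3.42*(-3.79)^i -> [3.42, -12.96, 49.13, -186.18, 705.64]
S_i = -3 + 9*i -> [-3, 6, 15, 24, 33]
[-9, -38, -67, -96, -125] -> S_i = -9 + -29*i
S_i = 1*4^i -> [1, 4, 16, 64, 256]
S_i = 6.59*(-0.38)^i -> [6.59, -2.5, 0.95, -0.36, 0.14]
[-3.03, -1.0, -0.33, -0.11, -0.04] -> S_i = -3.03*0.33^i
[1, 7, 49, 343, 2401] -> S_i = 1*7^i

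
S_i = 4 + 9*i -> [4, 13, 22, 31, 40]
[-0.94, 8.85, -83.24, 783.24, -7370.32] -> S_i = -0.94*(-9.41)^i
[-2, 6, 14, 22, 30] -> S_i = -2 + 8*i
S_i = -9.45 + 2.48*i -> [-9.45, -6.97, -4.49, -2.01, 0.47]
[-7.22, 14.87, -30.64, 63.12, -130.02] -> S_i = -7.22*(-2.06)^i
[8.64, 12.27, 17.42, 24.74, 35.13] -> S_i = 8.64*1.42^i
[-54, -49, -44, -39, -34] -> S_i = -54 + 5*i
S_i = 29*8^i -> [29, 232, 1856, 14848, 118784]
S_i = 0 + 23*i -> [0, 23, 46, 69, 92]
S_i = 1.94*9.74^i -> [1.94, 18.9, 184.04, 1792.58, 17459.73]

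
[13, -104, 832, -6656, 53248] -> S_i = 13*-8^i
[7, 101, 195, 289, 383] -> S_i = 7 + 94*i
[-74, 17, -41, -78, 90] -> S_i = Random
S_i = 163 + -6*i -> [163, 157, 151, 145, 139]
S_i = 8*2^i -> [8, 16, 32, 64, 128]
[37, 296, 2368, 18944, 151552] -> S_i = 37*8^i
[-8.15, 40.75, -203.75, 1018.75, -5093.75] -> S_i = -8.15*(-5.00)^i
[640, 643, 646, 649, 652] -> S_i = 640 + 3*i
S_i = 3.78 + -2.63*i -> [3.78, 1.15, -1.48, -4.11, -6.74]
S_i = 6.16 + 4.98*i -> [6.16, 11.14, 16.12, 21.1, 26.08]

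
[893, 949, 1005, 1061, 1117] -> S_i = 893 + 56*i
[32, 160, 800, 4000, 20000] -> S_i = 32*5^i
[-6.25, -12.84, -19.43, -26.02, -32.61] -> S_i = -6.25 + -6.59*i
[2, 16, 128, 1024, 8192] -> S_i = 2*8^i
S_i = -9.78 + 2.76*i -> [-9.78, -7.02, -4.26, -1.5, 1.26]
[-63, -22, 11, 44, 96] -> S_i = Random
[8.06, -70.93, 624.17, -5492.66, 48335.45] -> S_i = 8.06*(-8.80)^i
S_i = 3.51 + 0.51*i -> [3.51, 4.02, 4.53, 5.04, 5.55]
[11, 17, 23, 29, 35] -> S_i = 11 + 6*i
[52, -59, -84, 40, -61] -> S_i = Random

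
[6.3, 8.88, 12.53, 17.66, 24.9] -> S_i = 6.30*1.41^i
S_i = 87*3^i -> [87, 261, 783, 2349, 7047]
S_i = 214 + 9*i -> [214, 223, 232, 241, 250]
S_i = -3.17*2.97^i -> [-3.17, -9.41, -27.96, -83.05, -246.65]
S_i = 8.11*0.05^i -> [8.11, 0.41, 0.02, 0.0, 0.0]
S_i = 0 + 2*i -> [0, 2, 4, 6, 8]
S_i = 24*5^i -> [24, 120, 600, 3000, 15000]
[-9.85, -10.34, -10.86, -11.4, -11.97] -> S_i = -9.85*1.05^i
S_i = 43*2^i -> [43, 86, 172, 344, 688]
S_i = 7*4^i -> [7, 28, 112, 448, 1792]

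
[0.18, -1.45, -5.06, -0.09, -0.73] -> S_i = Random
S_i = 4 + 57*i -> [4, 61, 118, 175, 232]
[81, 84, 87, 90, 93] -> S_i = 81 + 3*i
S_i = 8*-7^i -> [8, -56, 392, -2744, 19208]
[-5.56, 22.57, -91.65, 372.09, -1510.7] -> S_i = -5.56*(-4.06)^i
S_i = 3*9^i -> [3, 27, 243, 2187, 19683]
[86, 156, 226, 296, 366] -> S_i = 86 + 70*i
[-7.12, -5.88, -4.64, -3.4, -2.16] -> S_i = -7.12 + 1.24*i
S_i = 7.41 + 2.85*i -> [7.41, 10.26, 13.11, 15.96, 18.81]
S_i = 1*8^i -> [1, 8, 64, 512, 4096]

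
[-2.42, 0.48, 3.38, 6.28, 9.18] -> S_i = -2.42 + 2.90*i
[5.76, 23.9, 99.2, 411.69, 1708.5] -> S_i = 5.76*4.15^i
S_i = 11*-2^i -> [11, -22, 44, -88, 176]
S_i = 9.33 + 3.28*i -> [9.33, 12.61, 15.89, 19.17, 22.45]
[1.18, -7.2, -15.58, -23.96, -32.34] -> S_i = 1.18 + -8.38*i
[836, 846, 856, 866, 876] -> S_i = 836 + 10*i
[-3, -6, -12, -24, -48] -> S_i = -3*2^i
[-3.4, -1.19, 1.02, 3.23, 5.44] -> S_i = -3.40 + 2.21*i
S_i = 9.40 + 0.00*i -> [9.4, 9.4, 9.4, 9.4, 9.4]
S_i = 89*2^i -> [89, 178, 356, 712, 1424]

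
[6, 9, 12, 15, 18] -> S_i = 6 + 3*i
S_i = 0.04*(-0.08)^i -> [0.04, -0.0, 0.0, -0.0, 0.0]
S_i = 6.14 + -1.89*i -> [6.14, 4.25, 2.36, 0.47, -1.42]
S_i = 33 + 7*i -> [33, 40, 47, 54, 61]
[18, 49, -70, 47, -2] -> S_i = Random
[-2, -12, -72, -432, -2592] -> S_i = -2*6^i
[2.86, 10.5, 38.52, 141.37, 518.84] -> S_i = 2.86*3.67^i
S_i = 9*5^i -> [9, 45, 225, 1125, 5625]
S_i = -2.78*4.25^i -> [-2.78, -11.82, -50.21, -213.41, -906.99]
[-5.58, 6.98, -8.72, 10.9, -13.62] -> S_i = -5.58*(-1.25)^i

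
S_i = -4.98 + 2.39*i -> [-4.98, -2.59, -0.2, 2.19, 4.58]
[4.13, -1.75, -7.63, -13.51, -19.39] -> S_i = 4.13 + -5.88*i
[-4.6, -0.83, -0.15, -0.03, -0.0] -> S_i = -4.60*0.18^i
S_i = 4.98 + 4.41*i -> [4.98, 9.39, 13.8, 18.21, 22.62]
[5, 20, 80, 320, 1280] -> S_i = 5*4^i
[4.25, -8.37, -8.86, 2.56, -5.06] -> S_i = Random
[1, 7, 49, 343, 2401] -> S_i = 1*7^i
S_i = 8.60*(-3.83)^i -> [8.6, -32.94, 126.15, -483.16, 1850.52]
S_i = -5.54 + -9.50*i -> [-5.54, -15.04, -24.54, -34.04, -43.54]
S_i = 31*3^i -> [31, 93, 279, 837, 2511]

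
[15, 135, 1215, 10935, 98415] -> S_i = 15*9^i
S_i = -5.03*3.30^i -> [-5.03, -16.6, -54.78, -180.76, -596.52]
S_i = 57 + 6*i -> [57, 63, 69, 75, 81]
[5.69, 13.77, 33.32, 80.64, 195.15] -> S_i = 5.69*2.42^i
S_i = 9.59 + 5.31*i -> [9.59, 14.9, 20.21, 25.52, 30.83]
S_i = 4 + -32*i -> [4, -28, -60, -92, -124]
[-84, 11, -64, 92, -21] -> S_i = Random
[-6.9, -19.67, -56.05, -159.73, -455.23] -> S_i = -6.90*2.85^i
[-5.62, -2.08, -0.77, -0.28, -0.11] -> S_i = -5.62*0.37^i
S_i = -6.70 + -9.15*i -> [-6.7, -15.85, -25.0, -34.15, -43.3]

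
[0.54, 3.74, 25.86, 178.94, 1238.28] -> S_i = 0.54*6.92^i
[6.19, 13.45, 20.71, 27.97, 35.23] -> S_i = 6.19 + 7.26*i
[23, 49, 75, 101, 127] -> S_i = 23 + 26*i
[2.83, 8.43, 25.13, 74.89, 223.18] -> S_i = 2.83*2.98^i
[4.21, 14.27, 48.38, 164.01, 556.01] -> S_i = 4.21*3.39^i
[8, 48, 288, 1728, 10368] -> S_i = 8*6^i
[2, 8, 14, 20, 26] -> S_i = 2 + 6*i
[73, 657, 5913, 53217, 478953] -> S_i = 73*9^i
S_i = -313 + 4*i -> [-313, -309, -305, -301, -297]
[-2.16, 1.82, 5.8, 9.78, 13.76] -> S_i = -2.16 + 3.98*i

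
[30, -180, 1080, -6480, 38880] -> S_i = 30*-6^i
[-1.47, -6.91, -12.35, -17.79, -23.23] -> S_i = -1.47 + -5.44*i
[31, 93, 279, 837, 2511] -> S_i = 31*3^i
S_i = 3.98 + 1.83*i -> [3.98, 5.81, 7.64, 9.47, 11.3]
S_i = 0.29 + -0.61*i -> [0.29, -0.32, -0.93, -1.54, -2.15]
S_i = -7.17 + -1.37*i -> [-7.17, -8.54, -9.91, -11.28, -12.65]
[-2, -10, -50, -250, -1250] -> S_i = -2*5^i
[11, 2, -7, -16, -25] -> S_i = 11 + -9*i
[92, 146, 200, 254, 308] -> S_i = 92 + 54*i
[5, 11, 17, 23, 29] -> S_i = 5 + 6*i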